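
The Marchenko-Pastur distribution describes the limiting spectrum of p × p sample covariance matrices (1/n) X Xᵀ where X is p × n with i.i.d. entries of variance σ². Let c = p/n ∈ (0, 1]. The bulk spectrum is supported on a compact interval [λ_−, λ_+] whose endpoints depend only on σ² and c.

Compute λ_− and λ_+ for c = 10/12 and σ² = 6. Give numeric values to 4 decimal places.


c = 10/12 = 0.833333; √c = 0.912871.
λ_− = σ² (1 − √c)² = 6 · (1 − 0.912871)² = 6 · (0.087129)² = 0.045549.
λ_+ = σ² (1 + √c)² = 6 · (1 + 0.912871)² = 6 · (1.912871)² = 21.954451.

Rounded to 4 decimal places: λ_− ≈ 0.0455, λ_+ ≈ 21.9545.


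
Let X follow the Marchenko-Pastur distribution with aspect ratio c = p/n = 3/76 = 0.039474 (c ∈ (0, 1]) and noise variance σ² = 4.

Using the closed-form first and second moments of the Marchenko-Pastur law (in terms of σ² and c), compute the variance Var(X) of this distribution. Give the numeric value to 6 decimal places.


Recall the MP moments m_1 = E[X] = σ² and m_2 = E[X²] = σ⁴ (1 + c).
m_1 = E[X] = σ² = 4, so m_1² = 16.
m_2 = E[X²] = σ⁴ (1 + c) = 16 · (1 + 0.039474) = 16 · 1.039474 = 16.631579.
(Note m_2 − m_1² simplifies to c · σ⁴ = 0.039474 · 16.)

Var(X) = m_2 − m_1² = 16.631579 − 16 = 0.631579.


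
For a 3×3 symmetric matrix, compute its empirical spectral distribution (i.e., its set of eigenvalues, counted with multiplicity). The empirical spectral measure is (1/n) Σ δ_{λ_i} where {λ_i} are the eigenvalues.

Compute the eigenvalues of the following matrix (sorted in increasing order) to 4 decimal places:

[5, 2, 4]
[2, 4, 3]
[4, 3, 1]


Since M is real symmetric, all three eigenvalues are real; they are the roots of det(λI − M) = λ³ − (tr M) λ² + s λ − det M, where s is the sum of the principal 2×2 minors.
tr M = 5 + 4 + 1 = 10.
s = (5·4 − 2²) + (5·1 − 4²) + (4·1 − 3²) = 16 + (-11) + (-5) = 0.
det M (expand along row 1) = 5·(-5) − 2·(-10) + 4·(-10) = -45.
Characteristic polynomial: λ³ − 10λ² + 45 = 0.
Substitute λ = y + (tr M)/3 = y + 3.333333 to remove the quadratic term: y³ + p·y + q = 0 with p = s − (tr M)²/3 = -33.333333 and q = −2(tr M)³/27 + (tr M)·s/3 − det M = -29.074074.
Three real roots ⇒ use the trigonometric (Viète) form: r = 2√(−p/3) = 6.666667, φ = arccos(3q/(p·r)) = arccos(0.392500) = 1.167448 rad.
y_k = r·cos(φ/3 − 2πk/3) for k = 0, 1, 2 gives y = 6.168214, -0.893631, -5.274583.
λ_k = y_k + 3.333333 gives λ = 9.5015, 2.4397, -1.9412 (check: the sum is 10.0000 = tr M).

Eigenvalues sorted in increasing order: [-1.9412, 2.4397, 9.5015].


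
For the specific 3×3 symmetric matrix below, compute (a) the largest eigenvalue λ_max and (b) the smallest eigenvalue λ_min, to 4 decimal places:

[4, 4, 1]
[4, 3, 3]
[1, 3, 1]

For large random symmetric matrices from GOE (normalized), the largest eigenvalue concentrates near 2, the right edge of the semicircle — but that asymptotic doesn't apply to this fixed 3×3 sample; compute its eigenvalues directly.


Since M is real symmetric, all three eigenvalues are real; they are the roots of det(λI − M) = λ³ − (tr M) λ² + s λ − det M, where s is the sum of the principal 2×2 minors.
tr M = 4 + 3 + 1 = 8.
s = (4·3 − 4²) + (4·1 − 1²) + (3·1 − 3²) = -4 + 3 + (-6) = -7.
det M (expand along row 1) = 4·(-6) − 4·1 + 1·9 = -19.
Characteristic polynomial: λ³ − 8λ² − 7λ + 19 = 0.
Substitute λ = y + (tr M)/3 = y + 2.666667 to remove the quadratic term: y³ + p·y + q = 0 with p = s − (tr M)²/3 = -28.333333 and q = −2(tr M)³/27 + (tr M)·s/3 − det M = -37.592593.
Three real roots ⇒ use the trigonometric (Viète) form: r = 2√(−p/3) = 6.146363, φ = arccos(3q/(p·r)) = arccos(0.647601) = 0.866364 rad.
y_k = r·cos(φ/3 − 2πk/3) for k = 0, 1, 2 gives y = 5.891840, -1.430006, -4.461834.
λ_k = y_k + 2.666667 gives λ = 8.5585, 1.2367, -1.7952 (check: the sum is 8.0000 = tr M).

Hence λ_max = 8.5585 and λ_min = -1.7952.


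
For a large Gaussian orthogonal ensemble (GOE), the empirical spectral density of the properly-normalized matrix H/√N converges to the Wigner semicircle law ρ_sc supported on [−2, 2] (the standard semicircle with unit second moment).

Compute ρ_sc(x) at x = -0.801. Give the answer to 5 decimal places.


ρ_sc(x) = (1/(2π)) √(4 − x²). With x = -0.801:
  4 − x² = 4 − (-0.801)² = 4 − 0.641601 = 3.358399.
  √(4 − x²) = 1.832594.
  1/(2π) = 0.159155.
  ρ_sc(-0.801) = 0.159155 · 1.832594 = 0.291666.

Rounded to 5 decimal places: ρ_sc(-0.801) ≈ 0.29167.


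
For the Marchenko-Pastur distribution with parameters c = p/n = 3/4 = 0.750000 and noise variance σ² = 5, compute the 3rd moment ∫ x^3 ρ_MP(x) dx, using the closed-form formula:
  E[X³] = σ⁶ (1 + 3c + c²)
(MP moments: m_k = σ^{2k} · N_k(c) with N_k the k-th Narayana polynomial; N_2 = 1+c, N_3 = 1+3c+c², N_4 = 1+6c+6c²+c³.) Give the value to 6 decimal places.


E[X³] = σ⁶ (1 + 3c + c²) (third MP moment). With σ² = 5 (so σ⁶ = 125) and c = 3/4 = 0.750000: E[X³] = 125 · (1 + 3·0.750000 + (0.750000)²) = 125 · 3.812500.

So E[X^3] = 476.562500.


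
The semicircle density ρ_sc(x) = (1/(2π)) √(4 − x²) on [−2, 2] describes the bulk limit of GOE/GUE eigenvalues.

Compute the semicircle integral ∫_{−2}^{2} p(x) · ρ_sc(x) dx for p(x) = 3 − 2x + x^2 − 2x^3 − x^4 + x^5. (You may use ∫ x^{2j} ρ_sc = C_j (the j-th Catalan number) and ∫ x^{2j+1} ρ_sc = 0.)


Write p(x) = Σ a_i x^i, split into monomials and integrate each against ρ_sc separately.
Using ∫ x^{2j} ρ_sc = C_j = (1/(j+1)) C(2j, j) (Catalan numbers) and ∫ x^{2j+1} ρ_sc = 0 (odd monomials vanish by symmetry):
  i = 0 (even): a_0 · C_{0} = 3 · 1 = 3
  i = 1 (odd): ∫ x^1 ρ_sc = 0 (vanishes)
  i = 2 (even): a_2 · C_{1} = 1 · 1 = 1
  i = 3 (odd): ∫ x^3 ρ_sc = 0 (vanishes)
  i = 4 (even): a_4 · C_{2} = -1 · 2 = -2
  i = 5 (odd): ∫ x^5 ρ_sc = 0 (vanishes)

Summing the contributions: ∫_{−2}^{2} p(x) ρ_sc(x) dx = 3 + 1 + (-2) = 2.


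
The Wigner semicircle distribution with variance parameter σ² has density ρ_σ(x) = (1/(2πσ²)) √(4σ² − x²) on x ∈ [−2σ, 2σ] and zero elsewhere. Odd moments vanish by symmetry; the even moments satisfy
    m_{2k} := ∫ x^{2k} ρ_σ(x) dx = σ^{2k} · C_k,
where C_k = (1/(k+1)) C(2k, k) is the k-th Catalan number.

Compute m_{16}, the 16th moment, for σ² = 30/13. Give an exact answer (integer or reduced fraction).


By the scaled semicircle moment identity, m_{2k} = σ^{2k} · C_k with k = 8.
C_8 = (1/(k+1)) · C(2k, k) = (1/9) · C(16, 8) = (1/9) · 12870 = 1430.
σ^{2k} = (σ²)^k = (30/13)^8 = 656100000000/815730721.

Therefore m_{16} = σ^{16} · C_8 = (656100000000/815730721) · 1430 = 72171000000000/62748517.


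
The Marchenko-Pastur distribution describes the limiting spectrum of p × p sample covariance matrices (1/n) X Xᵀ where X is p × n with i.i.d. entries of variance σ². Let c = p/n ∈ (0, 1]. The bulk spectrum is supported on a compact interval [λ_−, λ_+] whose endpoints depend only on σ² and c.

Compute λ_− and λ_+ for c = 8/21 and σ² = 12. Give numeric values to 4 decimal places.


c = 8/21 = 0.380952; √c = 0.617213.
λ_− = σ² (1 − √c)² = 12 · (1 − 0.617213)² = 12 · (0.382787)² = 1.758307.
λ_+ = σ² (1 + √c)² = 12 · (1 + 0.617213)² = 12 · (1.617213)² = 31.384550.

Rounded to 4 decimal places: λ_− ≈ 1.7583, λ_+ ≈ 31.3846.


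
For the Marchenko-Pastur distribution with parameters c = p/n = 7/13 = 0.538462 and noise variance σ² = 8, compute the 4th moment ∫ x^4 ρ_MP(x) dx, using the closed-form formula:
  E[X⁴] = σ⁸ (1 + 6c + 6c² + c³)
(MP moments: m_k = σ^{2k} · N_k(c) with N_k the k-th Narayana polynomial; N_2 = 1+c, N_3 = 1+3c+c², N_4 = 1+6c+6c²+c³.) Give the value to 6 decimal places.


E[X⁴] = σ⁸ (1 + 6c + 6c² + c³) (fourth MP moment). With σ² = 8 (so σ⁸ = 4096) and c = 7/13 = 0.538462: E[X⁴] = 4096 · (1 + 6·0.538462 + 6·(0.538462)² + (0.538462)³) = 4096 · 6.126536.

So E[X^4] = 25094.292217.


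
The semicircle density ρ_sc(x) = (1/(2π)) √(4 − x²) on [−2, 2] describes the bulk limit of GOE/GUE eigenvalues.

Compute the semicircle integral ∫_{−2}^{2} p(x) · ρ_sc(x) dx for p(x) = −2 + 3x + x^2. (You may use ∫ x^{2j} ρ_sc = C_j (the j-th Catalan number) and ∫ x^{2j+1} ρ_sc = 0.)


Write p(x) = Σ a_i x^i, split into monomials and integrate each against ρ_sc separately.
Using ∫ x^{2j} ρ_sc = C_j = (1/(j+1)) C(2j, j) (Catalan numbers) and ∫ x^{2j+1} ρ_sc = 0 (odd monomials vanish by symmetry):
  i = 0 (even): a_0 · C_{0} = -2 · 1 = -2
  i = 1 (odd): ∫ x^1 ρ_sc = 0 (vanishes)
  i = 2 (even): a_2 · C_{1} = 1 · 1 = 1

Summing the contributions: ∫_{−2}^{2} p(x) ρ_sc(x) dx = (-2) + 1 = -1.


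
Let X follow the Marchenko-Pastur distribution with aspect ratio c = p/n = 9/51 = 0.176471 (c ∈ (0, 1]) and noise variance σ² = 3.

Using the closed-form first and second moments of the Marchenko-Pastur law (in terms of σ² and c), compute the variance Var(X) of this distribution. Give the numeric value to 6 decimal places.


Recall the MP moments m_1 = E[X] = σ² and m_2 = E[X²] = σ⁴ (1 + c).
m_1 = E[X] = σ² = 3, so m_1² = 9.
m_2 = E[X²] = σ⁴ (1 + c) = 9 · (1 + 0.176471) = 9 · 1.176471 = 10.588235.
(Note m_2 − m_1² simplifies to c · σ⁴ = 0.176471 · 9.)

Var(X) = m_2 − m_1² = 10.588235 − 9 = 1.588235.


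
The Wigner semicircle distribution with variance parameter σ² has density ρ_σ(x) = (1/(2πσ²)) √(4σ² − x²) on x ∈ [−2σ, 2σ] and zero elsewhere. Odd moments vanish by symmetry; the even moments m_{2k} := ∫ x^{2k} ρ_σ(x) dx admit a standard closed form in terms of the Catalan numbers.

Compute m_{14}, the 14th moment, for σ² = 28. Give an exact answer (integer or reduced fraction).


By the scaled semicircle moment identity, m_{2k} = σ^{2k} · C_k with k = 7.
C_7 = (1/(k+1)) · C(2k, k) = (1/8) · C(14, 7) = (1/8) · 3432 = 429.
σ^{2k} = (σ²)^k = (28)^7 = 13492928512.

Therefore m_{14} = σ^{14} · C_7 = 13492928512 · 429 = 5788466331648.


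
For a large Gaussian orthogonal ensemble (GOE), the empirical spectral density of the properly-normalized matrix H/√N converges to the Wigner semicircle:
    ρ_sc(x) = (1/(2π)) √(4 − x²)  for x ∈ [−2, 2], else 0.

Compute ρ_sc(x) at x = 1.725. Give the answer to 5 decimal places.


ρ_sc(x) = (1/(2π)) √(4 − x²). With x = 1.725:
  4 − x² = 4 − (1.725)² = 4 − 2.975625 = 1.024375.
  √(4 − x²) = 1.012114.
  1/(2π) = 0.159155.
  ρ_sc(1.725) = 0.159155 · 1.012114 = 0.161083.

Rounded to 5 decimal places: ρ_sc(1.725) ≈ 0.16108.


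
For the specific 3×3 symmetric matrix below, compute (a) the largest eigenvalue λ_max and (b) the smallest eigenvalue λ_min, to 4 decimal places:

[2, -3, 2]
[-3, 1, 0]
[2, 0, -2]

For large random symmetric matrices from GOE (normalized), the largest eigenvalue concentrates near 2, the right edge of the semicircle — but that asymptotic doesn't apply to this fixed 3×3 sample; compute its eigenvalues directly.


Since M is real symmetric, all three eigenvalues are real; they are the roots of det(λI − M) = λ³ − (tr M) λ² + s λ − det M, where s is the sum of the principal 2×2 minors.
tr M = 2 + 1 + (-2) = 1.
s = (2·1 − (-3)²) + (2·(-2) − 2²) + (1·(-2) − 0²) = -7 + (-8) + (-2) = -17.
det M (expand along row 1) = 2·(-2) − (-3)·6 + 2·(-2) = 10.
Characteristic polynomial: λ³ − λ² − 17λ − 10 = 0.
Substitute λ = y + (tr M)/3 = y + 0.333333 to remove the quadratic term: y³ + p·y + q = 0 with p = s − (tr M)²/3 = -17.333333 and q = −2(tr M)³/27 + (tr M)·s/3 − det M = -15.740741.
Three real roots ⇒ use the trigonometric (Viète) form: r = 2√(−p/3) = 4.807402, φ = arccos(3q/(p·r)) = arccos(0.566701) = 0.968300 rad.
y_k = r·cos(φ/3 − 2πk/3) for k = 0, 1, 2 gives y = 4.559155, -0.959003, -3.600151.
λ_k = y_k + 0.333333 gives λ = 4.8925, -0.6257, -3.2668 (check: the sum is 1.0000 = tr M).

Hence λ_max = 4.8925 and λ_min = -3.2668.


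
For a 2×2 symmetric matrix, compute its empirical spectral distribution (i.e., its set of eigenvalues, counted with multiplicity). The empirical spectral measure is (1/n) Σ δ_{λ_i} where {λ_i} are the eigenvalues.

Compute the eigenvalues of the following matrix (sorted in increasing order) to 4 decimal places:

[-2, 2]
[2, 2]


Since M is real symmetric, both eigenvalues are real; they are the roots of det(λI − M) = λ² − (tr M) λ + det M.
tr M = -2 + 2 = 0.
det M = (-2)·2 − 2² = -4 − 4 = -8.
Characteristic polynomial: λ² − 8 = 0.
Discriminant Δ = (tr M)² − 4·det M = 0 − (-32) = 32; √Δ = 5.656854.
λ = (tr M ± √Δ)/2 = (0 ± 5.656854)/2, giving (tr M − √Δ)/2 = -2.8284 and (tr M + √Δ)/2 = 2.8284.

Eigenvalues sorted in increasing order: [-2.8284, 2.8284].


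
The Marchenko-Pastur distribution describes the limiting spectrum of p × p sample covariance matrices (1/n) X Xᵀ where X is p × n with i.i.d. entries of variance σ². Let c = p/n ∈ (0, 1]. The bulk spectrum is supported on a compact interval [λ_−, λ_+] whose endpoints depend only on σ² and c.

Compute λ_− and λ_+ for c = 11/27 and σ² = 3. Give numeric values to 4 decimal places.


c = 11/27 = 0.407407; √c = 0.638285.
λ_− = σ² (1 − √c)² = 3 · (1 − 0.638285)² = 3 · (0.361715)² = 0.392514.
λ_+ = σ² (1 + √c)² = 3 · (1 + 0.638285)² = 3 · (1.638285)² = 8.051931.

Rounded to 4 decimal places: λ_− ≈ 0.3925, λ_+ ≈ 8.0519.


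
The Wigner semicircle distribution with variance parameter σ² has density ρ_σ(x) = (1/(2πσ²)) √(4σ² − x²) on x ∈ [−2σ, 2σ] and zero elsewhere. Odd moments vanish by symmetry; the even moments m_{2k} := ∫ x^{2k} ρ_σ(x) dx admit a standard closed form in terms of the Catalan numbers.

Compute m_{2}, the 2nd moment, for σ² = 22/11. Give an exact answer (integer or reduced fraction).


By the scaled semicircle moment identity, m_{2k} = σ^{2k} · C_k with k = 1.
C_1 = (1/(k+1)) · C(2k, k) = (1/2) · C(2, 1) = (1/2) · 2 = 1.
σ^{2k} = (σ²)^k = (22/11)^1 = 2.

Therefore m_{2} = σ^{2} · C_1 = 2 · 1 = 2.


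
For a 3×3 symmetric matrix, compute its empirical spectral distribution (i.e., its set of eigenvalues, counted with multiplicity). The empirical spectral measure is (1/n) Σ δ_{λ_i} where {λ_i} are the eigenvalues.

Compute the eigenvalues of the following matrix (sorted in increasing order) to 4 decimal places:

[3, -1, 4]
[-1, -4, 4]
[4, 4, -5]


Since M is real symmetric, all three eigenvalues are real; they are the roots of det(λI − M) = λ³ − (tr M) λ² + s λ − det M, where s is the sum of the principal 2×2 minors.
tr M = 3 + (-4) + (-5) = -6.
s = (3·(-4) − (-1)²) + (3·(-5) − 4²) + ((-4)·(-5) − 4²) = -13 + (-31) + 4 = -40.
det M (expand along row 1) = 3·4 − (-1)·(-11) + 4·12 = 49.
Characteristic polynomial: λ³ + 6λ² − 40λ − 49 = 0.
Substitute λ = y + (tr M)/3 = y − 2.000000 to remove the quadratic term: y³ + p·y + q = 0 with p = s − (tr M)²/3 = -52.000000 and q = −2(tr M)³/27 + (tr M)·s/3 − det M = 47.000000.
Three real roots ⇒ use the trigonometric (Viète) form: r = 2√(−p/3) = 8.326664, φ = arccos(3q/(p·r)) = arccos(-0.325645) = 1.902490 rad.
y_k = r·cos(φ/3 − 2πk/3) for k = 0, 1, 2 gives y = 6.707691, 0.918760, -7.626451.
λ_k = y_k − 2.000000 gives λ = 4.7077, -1.0812, -9.6265 (check: the sum is -6.0000 = tr M).

Eigenvalues sorted in increasing order: [-9.6265, -1.0812, 4.7077].


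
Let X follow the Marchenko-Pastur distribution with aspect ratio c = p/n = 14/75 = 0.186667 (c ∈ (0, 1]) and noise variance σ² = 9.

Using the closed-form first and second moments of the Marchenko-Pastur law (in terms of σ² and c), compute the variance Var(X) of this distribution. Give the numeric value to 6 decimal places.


Recall the MP moments m_1 = E[X] = σ² and m_2 = E[X²] = σ⁴ (1 + c).
m_1 = E[X] = σ² = 9, so m_1² = 81.
m_2 = E[X²] = σ⁴ (1 + c) = 81 · (1 + 0.186667) = 81 · 1.186667 = 96.120000.
(Note m_2 − m_1² simplifies to c · σ⁴ = 0.186667 · 81.)

Var(X) = m_2 − m_1² = 96.120000 − 81 = 15.120000.


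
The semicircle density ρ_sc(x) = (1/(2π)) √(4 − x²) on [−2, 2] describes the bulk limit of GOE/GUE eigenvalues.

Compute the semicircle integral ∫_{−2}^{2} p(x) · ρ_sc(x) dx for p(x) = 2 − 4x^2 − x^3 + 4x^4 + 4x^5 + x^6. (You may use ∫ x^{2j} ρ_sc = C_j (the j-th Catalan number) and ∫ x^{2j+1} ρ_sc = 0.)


Write p(x) = Σ a_i x^i, split into monomials and integrate each against ρ_sc separately.
Using ∫ x^{2j} ρ_sc = C_j = (1/(j+1)) C(2j, j) (Catalan numbers) and ∫ x^{2j+1} ρ_sc = 0 (odd monomials vanish by symmetry):
  i = 0 (even): a_0 · C_{0} = 2 · 1 = 2
  i = 2 (even): a_2 · C_{1} = -4 · 1 = -4
  i = 3 (odd): ∫ x^3 ρ_sc = 0 (vanishes)
  i = 4 (even): a_4 · C_{2} = 4 · 2 = 8
  i = 5 (odd): ∫ x^5 ρ_sc = 0 (vanishes)
  i = 6 (even): a_6 · C_{3} = 1 · 5 = 5

Summing the contributions: ∫_{−2}^{2} p(x) ρ_sc(x) dx = 2 + (-4) + 8 + 5 = 11.


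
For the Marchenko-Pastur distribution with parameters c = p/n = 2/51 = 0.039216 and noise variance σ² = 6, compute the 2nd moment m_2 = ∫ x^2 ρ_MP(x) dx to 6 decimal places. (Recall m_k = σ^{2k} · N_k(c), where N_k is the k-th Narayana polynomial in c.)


E[X²] = σ⁴ (1 + c) (second MP moment). With σ² = 6 (so σ⁴ = 36) and c = 2/51 = 0.039216: E[X²] = 36 · (1 + 0.039216) = 36 · 1.039216.

So E[X^2] = 37.411765.


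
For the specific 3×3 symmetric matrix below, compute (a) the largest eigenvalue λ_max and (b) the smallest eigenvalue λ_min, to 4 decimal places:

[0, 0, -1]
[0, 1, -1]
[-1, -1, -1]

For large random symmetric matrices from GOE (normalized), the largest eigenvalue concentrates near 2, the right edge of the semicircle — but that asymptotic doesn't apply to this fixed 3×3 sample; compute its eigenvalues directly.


Since M is real symmetric, all three eigenvalues are real; they are the roots of det(λI − M) = λ³ − (tr M) λ² + s λ − det M, where s is the sum of the principal 2×2 minors.
tr M = 0 + 1 + (-1) = 0.
s = (0·1 − 0²) + (0·(-1) − (-1)²) + (1·(-1) − (-1)²) = 0 + (-1) + (-2) = -3.
det M (expand along row 1) = 0·(-2) − 0·(-1) + (-1)·1 = -1.
Characteristic polynomial: λ³ − 3λ + 1 = 0.
Substitute λ = y + (tr M)/3 = y + 0.000000 to remove the quadratic term: y³ + p·y + q = 0 with p = s − (tr M)²/3 = -3.000000 and q = −2(tr M)³/27 + (tr M)·s/3 − det M = 1.000000.
Three real roots ⇒ use the trigonometric (Viète) form: r = 2√(−p/3) = 2.000000, φ = arccos(3q/(p·r)) = arccos(-0.500000) = 2.094395 rad.
y_k = r·cos(φ/3 − 2πk/3) for k = 0, 1, 2 gives y = 1.532089, 0.347296, -1.879385.
λ_k = y_k + 0.000000 gives λ = 1.5321, 0.3473, -1.8794 (check: the sum is 0.0000 = tr M).

Hence λ_max = 1.5321 and λ_min = -1.8794.


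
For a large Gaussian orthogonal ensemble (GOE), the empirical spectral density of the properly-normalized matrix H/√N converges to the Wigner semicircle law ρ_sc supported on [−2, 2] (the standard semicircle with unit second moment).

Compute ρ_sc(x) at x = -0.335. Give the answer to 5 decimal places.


ρ_sc(x) = (1/(2π)) √(4 − x²). With x = -0.335:
  4 − x² = 4 − (-0.335)² = 4 − 0.112225 = 3.887775.
  √(4 − x²) = 1.971744.
  1/(2π) = 0.159155.
  ρ_sc(-0.335) = 0.159155 · 1.971744 = 0.313813.

Rounded to 5 decimal places: ρ_sc(-0.335) ≈ 0.31381.


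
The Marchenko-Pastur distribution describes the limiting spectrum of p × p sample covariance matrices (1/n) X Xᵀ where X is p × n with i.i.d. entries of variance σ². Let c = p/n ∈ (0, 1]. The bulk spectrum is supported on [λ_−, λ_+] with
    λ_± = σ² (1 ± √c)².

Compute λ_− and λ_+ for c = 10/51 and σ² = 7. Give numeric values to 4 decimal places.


c = 10/51 = 0.196078; √c = 0.442807.
λ_− = σ² (1 − √c)² = 7 · (1 − 0.442807)² = 7 · (0.557193)² = 2.173245.
λ_+ = σ² (1 + √c)² = 7 · (1 + 0.442807)² = 7 · (1.442807)² = 14.571853.

Rounded to 4 decimal places: λ_− ≈ 2.1732, λ_+ ≈ 14.5719.


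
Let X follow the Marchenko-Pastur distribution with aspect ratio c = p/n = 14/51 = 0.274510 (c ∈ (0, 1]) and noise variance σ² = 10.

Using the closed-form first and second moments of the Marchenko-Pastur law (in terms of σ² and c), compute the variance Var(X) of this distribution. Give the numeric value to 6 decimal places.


Recall the MP moments m_1 = E[X] = σ² and m_2 = E[X²] = σ⁴ (1 + c).
m_1 = E[X] = σ² = 10, so m_1² = 100.
m_2 = E[X²] = σ⁴ (1 + c) = 100 · (1 + 0.274510) = 100 · 1.274510 = 127.450980.
(Note m_2 − m_1² simplifies to c · σ⁴ = 0.274510 · 100.)

Var(X) = m_2 − m_1² = 127.450980 − 100 = 27.450980.


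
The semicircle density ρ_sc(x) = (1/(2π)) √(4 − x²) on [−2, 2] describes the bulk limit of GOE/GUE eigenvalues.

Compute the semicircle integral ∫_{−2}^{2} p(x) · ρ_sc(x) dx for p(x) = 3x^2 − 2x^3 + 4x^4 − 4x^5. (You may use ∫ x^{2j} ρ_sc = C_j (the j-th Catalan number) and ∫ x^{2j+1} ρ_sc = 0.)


Write p(x) = Σ a_i x^i, split into monomials and integrate each against ρ_sc separately.
Using ∫ x^{2j} ρ_sc = C_j = (1/(j+1)) C(2j, j) (Catalan numbers) and ∫ x^{2j+1} ρ_sc = 0 (odd monomials vanish by symmetry):
  i = 2 (even): a_2 · C_{1} = 3 · 1 = 3
  i = 3 (odd): ∫ x^3 ρ_sc = 0 (vanishes)
  i = 4 (even): a_4 · C_{2} = 4 · 2 = 8
  i = 5 (odd): ∫ x^5 ρ_sc = 0 (vanishes)

Summing the contributions: ∫_{−2}^{2} p(x) ρ_sc(x) dx = 3 + 8 = 11.


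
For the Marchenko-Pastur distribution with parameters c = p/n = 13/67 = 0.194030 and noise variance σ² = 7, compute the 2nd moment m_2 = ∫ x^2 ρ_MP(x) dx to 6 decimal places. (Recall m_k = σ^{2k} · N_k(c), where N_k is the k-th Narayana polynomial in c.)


E[X²] = σ⁴ (1 + c) (second MP moment). With σ² = 7 (so σ⁴ = 49) and c = 13/67 = 0.194030: E[X²] = 49 · (1 + 0.194030) = 49 · 1.194030.

So E[X^2] = 58.507463.


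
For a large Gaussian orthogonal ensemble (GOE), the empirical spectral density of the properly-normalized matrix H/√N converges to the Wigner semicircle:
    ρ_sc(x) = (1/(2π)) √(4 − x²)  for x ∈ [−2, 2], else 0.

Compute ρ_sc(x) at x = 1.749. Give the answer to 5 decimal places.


ρ_sc(x) = (1/(2π)) √(4 − x²). With x = 1.749:
  4 − x² = 4 − (1.749)² = 4 − 3.059001 = 0.940999.
  √(4 − x²) = 0.970051.
  1/(2π) = 0.159155.
  ρ_sc(1.749) = 0.159155 · 0.970051 = 0.154388.

Rounded to 5 decimal places: ρ_sc(1.749) ≈ 0.15439.


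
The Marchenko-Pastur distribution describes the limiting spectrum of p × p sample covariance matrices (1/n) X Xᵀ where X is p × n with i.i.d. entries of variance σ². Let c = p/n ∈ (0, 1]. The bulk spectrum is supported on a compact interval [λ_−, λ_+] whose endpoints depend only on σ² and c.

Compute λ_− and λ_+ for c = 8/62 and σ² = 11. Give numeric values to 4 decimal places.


c = 8/62 = 0.129032; √c = 0.359211.
λ_− = σ² (1 − √c)² = 11 · (1 − 0.359211)² = 11 · (0.640789)² = 4.516722.
λ_+ = σ² (1 + √c)² = 11 · (1 + 0.359211)² = 11 · (1.359211)² = 20.321988.

Rounded to 4 decimal places: λ_− ≈ 4.5167, λ_+ ≈ 20.3220.


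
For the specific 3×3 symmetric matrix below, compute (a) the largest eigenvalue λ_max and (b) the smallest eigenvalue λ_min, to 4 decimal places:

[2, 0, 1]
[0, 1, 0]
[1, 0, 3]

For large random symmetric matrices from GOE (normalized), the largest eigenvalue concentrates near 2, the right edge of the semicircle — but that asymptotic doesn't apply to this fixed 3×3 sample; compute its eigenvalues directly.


Since M is real symmetric, all three eigenvalues are real; they are the roots of det(λI − M) = λ³ − (tr M) λ² + s λ − det M, where s is the sum of the principal 2×2 minors.
tr M = 2 + 1 + 3 = 6.
s = (2·1 − 0²) + (2·3 − 1²) + (1·3 − 0²) = 2 + 5 + 3 = 10.
det M (expand along row 1) = 2·3 − 0·0 + 1·(-1) = 5.
Characteristic polynomial: λ³ − 6λ² + 10λ − 5 = 0.
Substitute λ = y + (tr M)/3 = y + 2.000000 to remove the quadratic term: y³ + p·y + q = 0 with p = s − (tr M)²/3 = -2.000000 and q = −2(tr M)³/27 + (tr M)·s/3 − det M = -1.000000.
Three real roots ⇒ use the trigonometric (Viète) form: r = 2√(−p/3) = 1.632993, φ = arccos(3q/(p·r)) = arccos(0.918559) = 0.406378 rad.
y_k = r·cos(φ/3 − 2πk/3) for k = 0, 1, 2 gives y = 1.618034, -0.618034, -1.000000.
λ_k = y_k + 2.000000 gives λ = 3.6180, 1.3820, 1.0000 (check: the sum is 6.0000 = tr M).

Hence λ_max = 3.6180 and λ_min = 1.0000.


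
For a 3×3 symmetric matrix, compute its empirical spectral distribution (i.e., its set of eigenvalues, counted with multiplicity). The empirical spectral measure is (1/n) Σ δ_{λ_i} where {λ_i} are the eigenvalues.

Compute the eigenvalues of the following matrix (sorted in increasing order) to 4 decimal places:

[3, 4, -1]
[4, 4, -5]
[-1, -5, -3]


Since M is real symmetric, all three eigenvalues are real; they are the roots of det(λI − M) = λ³ − (tr M) λ² + s λ − det M, where s is the sum of the principal 2×2 minors.
tr M = 3 + 4 + (-3) = 4.
s = (3·4 − 4²) + (3·(-3) − (-1)²) + (4·(-3) − (-5)²) = -4 + (-10) + (-37) = -51.
det M (expand along row 1) = 3·(-37) − 4·(-17) + (-1)·(-16) = -27.
Characteristic polynomial: λ³ − 4λ² − 51λ + 27 = 0.
Substitute λ = y + (tr M)/3 = y + 1.333333 to remove the quadratic term: y³ + p·y + q = 0 with p = s − (tr M)²/3 = -56.333333 and q = −2(tr M)³/27 + (tr M)·s/3 − det M = -45.740741.
Three real roots ⇒ use the trigonometric (Viète) form: r = 2√(−p/3) = 8.666667, φ = arccos(3q/(p·r)) = arccos(0.281065) = 1.285893 rad.
y_k = r·cos(φ/3 − 2πk/3) for k = 0, 1, 2 gives y = 7.882642, -0.821819, -7.060824.
λ_k = y_k + 1.333333 gives λ = 9.2160, 0.5115, -5.7275 (check: the sum is 4.0000 = tr M).

Eigenvalues sorted in increasing order: [-5.7275, 0.5115, 9.2160].


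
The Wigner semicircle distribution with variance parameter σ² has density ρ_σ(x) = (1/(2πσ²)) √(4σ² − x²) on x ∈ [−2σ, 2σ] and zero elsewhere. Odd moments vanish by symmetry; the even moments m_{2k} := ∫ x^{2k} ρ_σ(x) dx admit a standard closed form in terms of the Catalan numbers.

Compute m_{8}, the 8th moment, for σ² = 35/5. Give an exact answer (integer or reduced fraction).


By the scaled semicircle moment identity, m_{2k} = σ^{2k} · C_k with k = 4.
C_4 = (1/(k+1)) · C(2k, k) = (1/5) · C(8, 4) = (1/5) · 70 = 14.
σ^{2k} = (σ²)^k = (35/5)^4 = 2401.

Therefore m_{8} = σ^{8} · C_4 = 2401 · 14 = 33614.


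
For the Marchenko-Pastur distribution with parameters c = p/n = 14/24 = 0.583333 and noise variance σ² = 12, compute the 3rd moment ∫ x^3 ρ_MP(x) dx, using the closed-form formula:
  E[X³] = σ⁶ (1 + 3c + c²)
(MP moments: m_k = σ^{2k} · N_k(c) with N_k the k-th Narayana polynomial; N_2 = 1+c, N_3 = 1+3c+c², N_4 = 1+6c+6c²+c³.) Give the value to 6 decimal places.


E[X³] = σ⁶ (1 + 3c + c²) (third MP moment). With σ² = 12 (so σ⁶ = 1728) and c = 14/24 = 0.583333: E[X³] = 1728 · (1 + 3·0.583333 + (0.583333)²) = 1728 · 3.090278.

So E[X^3] = 5340.000000.


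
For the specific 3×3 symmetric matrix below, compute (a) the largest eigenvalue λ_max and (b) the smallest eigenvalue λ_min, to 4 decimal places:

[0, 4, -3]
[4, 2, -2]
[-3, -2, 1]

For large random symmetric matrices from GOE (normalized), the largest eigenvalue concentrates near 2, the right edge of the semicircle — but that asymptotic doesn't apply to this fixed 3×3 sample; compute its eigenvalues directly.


Since M is real symmetric, all three eigenvalues are real; they are the roots of det(λI − M) = λ³ − (tr M) λ² + s λ − det M, where s is the sum of the principal 2×2 minors.
tr M = 0 + 2 + 1 = 3.
s = (0·2 − 4²) + (0·1 − (-3)²) + (2·1 − (-2)²) = -16 + (-9) + (-2) = -27.
det M (expand along row 1) = 0·(-2) − 4·(-2) + (-3)·(-2) = 14.
Characteristic polynomial: λ³ − 3λ² − 27λ − 14 = 0.
Substitute λ = y + (tr M)/3 = y + 1.000000 to remove the quadratic term: y³ + p·y + q = 0 with p = s − (tr M)²/3 = -30.000000 and q = −2(tr M)³/27 + (tr M)·s/3 − det M = -43.000000.
Three real roots ⇒ use the trigonometric (Viète) form: r = 2√(−p/3) = 6.324555, φ = arccos(3q/(p·r)) = arccos(0.679890) = 0.823184 rad.
y_k = r·cos(φ/3 − 2πk/3) for k = 0, 1, 2 gives y = 6.087950, -1.559842, -4.528108.
λ_k = y_k + 1.000000 gives λ = 7.0879, -0.5598, -3.5281 (check: the sum is 3.0000 = tr M).

Hence λ_max = 7.0879 and λ_min = -3.5281.


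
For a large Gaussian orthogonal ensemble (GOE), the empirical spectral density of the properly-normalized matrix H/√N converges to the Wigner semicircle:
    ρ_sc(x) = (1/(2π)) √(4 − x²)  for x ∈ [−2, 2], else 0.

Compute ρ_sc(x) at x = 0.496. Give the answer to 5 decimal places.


ρ_sc(x) = (1/(2π)) √(4 − x²). With x = 0.496:
  4 − x² = 4 − (0.496)² = 4 − 0.246016 = 3.753984.
  √(4 − x²) = 1.937520.
  1/(2π) = 0.159155.
  ρ_sc(0.496) = 0.159155 · 1.937520 = 0.308366.

Rounded to 5 decimal places: ρ_sc(0.496) ≈ 0.30837.


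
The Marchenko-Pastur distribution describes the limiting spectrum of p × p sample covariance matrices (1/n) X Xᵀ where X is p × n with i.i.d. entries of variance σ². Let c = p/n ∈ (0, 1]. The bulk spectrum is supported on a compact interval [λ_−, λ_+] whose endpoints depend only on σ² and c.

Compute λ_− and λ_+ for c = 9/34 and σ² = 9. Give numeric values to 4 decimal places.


c = 9/34 = 0.264706; √c = 0.514496.
λ_− = σ² (1 − √c)² = 9 · (1 − 0.514496)² = 9 · (0.485504)² = 2.121429.
λ_+ = σ² (1 + √c)² = 9 · (1 + 0.514496)² = 9 · (1.514496)² = 20.643277.

Rounded to 4 decimal places: λ_− ≈ 2.1214, λ_+ ≈ 20.6433.


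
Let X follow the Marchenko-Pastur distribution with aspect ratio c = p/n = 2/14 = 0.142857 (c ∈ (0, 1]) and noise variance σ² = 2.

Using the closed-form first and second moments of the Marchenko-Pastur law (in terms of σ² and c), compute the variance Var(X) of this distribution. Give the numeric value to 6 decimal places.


Recall the MP moments m_1 = E[X] = σ² and m_2 = E[X²] = σ⁴ (1 + c).
m_1 = E[X] = σ² = 2, so m_1² = 4.
m_2 = E[X²] = σ⁴ (1 + c) = 4 · (1 + 0.142857) = 4 · 1.142857 = 4.571429.
(Note m_2 − m_1² simplifies to c · σ⁴ = 0.142857 · 4.)

Var(X) = m_2 − m_1² = 4.571429 − 4 = 0.571429.


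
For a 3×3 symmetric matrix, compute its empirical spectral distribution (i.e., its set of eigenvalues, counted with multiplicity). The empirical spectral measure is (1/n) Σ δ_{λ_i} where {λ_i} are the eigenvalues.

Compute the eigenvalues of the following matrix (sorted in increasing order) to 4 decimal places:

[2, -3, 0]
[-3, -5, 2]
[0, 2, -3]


Since M is real symmetric, all three eigenvalues are real; they are the roots of det(λI − M) = λ³ − (tr M) λ² + s λ − det M, where s is the sum of the principal 2×2 minors.
tr M = 2 + (-5) + (-3) = -6.
s = (2·(-5) − (-3)²) + (2·(-3) − 0²) + ((-5)·(-3) − 2²) = -19 + (-6) + 11 = -14.
det M (expand along row 1) = 2·11 − (-3)·9 + 0·(-6) = 49.
Characteristic polynomial: λ³ + 6λ² − 14λ − 49 = 0.
Substitute λ = y + (tr M)/3 = y − 2.000000 to remove the quadratic term: y³ + p·y + q = 0 with p = s − (tr M)²/3 = -26.000000 and q = −2(tr M)³/27 + (tr M)·s/3 − det M = -5.000000.
Three real roots ⇒ use the trigonometric (Viète) form: r = 2√(−p/3) = 5.887841, φ = arccos(3q/(p·r)) = arccos(0.097986) = 1.472653 rad.
y_k = r·cos(φ/3 − 2πk/3) for k = 0, 1, 2 gives y = 5.192582, -0.192582, -5.000000.
λ_k = y_k − 2.000000 gives λ = 3.1926, -2.1926, -7.0000 (check: the sum is -6.0000 = tr M).

Eigenvalues sorted in increasing order: [-7.0000, -2.1926, 3.1926].


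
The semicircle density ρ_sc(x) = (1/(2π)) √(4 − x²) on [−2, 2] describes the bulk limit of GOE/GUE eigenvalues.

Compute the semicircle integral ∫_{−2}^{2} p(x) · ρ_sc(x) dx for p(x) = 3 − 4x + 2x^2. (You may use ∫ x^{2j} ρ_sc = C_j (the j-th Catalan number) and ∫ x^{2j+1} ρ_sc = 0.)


Write p(x) = Σ a_i x^i, split into monomials and integrate each against ρ_sc separately.
Using ∫ x^{2j} ρ_sc = C_j = (1/(j+1)) C(2j, j) (Catalan numbers) and ∫ x^{2j+1} ρ_sc = 0 (odd monomials vanish by symmetry):
  i = 0 (even): a_0 · C_{0} = 3 · 1 = 3
  i = 1 (odd): ∫ x^1 ρ_sc = 0 (vanishes)
  i = 2 (even): a_2 · C_{1} = 2 · 1 = 2

Summing the contributions: ∫_{−2}^{2} p(x) ρ_sc(x) dx = 3 + 2 = 5.


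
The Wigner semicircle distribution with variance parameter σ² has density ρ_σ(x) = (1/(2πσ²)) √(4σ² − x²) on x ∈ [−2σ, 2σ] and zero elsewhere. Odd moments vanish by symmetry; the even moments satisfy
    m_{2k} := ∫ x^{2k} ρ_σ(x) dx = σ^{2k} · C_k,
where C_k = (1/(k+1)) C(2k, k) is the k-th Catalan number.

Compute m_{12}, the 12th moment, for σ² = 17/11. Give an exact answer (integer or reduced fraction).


By the scaled semicircle moment identity, m_{2k} = σ^{2k} · C_k with k = 6.
C_6 = (1/(k+1)) · C(2k, k) = (1/7) · C(12, 6) = (1/7) · 924 = 132.
σ^{2k} = (σ²)^k = (17/11)^6 = 24137569/1771561.

Therefore m_{12} = σ^{12} · C_6 = (24137569/1771561) · 132 = 289650828/161051.


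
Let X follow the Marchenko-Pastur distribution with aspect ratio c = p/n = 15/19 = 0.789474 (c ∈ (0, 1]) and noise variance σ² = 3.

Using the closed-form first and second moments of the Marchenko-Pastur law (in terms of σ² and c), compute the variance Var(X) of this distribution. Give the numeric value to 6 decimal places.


Recall the MP moments m_1 = E[X] = σ² and m_2 = E[X²] = σ⁴ (1 + c).
m_1 = E[X] = σ² = 3, so m_1² = 9.
m_2 = E[X²] = σ⁴ (1 + c) = 9 · (1 + 0.789474) = 9 · 1.789474 = 16.105263.
(Note m_2 − m_1² simplifies to c · σ⁴ = 0.789474 · 9.)

Var(X) = m_2 − m_1² = 16.105263 − 9 = 7.105263.


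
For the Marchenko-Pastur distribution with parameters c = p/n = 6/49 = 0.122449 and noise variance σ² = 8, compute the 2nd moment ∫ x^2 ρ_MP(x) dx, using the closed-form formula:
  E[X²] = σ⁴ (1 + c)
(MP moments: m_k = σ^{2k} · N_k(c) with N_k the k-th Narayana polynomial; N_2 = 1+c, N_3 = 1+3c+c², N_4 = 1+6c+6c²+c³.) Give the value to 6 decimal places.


E[X²] = σ⁴ (1 + c) (second MP moment). With σ² = 8 (so σ⁴ = 64) and c = 6/49 = 0.122449: E[X²] = 64 · (1 + 0.122449) = 64 · 1.122449.

So E[X^2] = 71.836735.


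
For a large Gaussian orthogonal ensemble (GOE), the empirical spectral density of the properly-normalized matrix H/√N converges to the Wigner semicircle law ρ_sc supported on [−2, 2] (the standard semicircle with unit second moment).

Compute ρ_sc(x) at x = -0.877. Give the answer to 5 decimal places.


ρ_sc(x) = (1/(2π)) √(4 − x²). With x = -0.877:
  4 − x² = 4 − (-0.877)² = 4 − 0.769129 = 3.230871.
  √(4 − x²) = 1.797462.
  1/(2π) = 0.159155.
  ρ_sc(-0.877) = 0.159155 · 1.797462 = 0.286075.

Rounded to 5 decimal places: ρ_sc(-0.877) ≈ 0.28608.


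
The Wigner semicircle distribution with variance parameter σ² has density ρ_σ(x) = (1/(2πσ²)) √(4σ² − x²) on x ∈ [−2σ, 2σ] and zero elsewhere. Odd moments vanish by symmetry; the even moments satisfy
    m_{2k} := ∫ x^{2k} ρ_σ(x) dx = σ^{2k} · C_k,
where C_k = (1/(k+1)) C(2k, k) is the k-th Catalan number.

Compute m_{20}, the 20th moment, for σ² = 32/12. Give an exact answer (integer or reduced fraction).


By the scaled semicircle moment identity, m_{2k} = σ^{2k} · C_k with k = 10.
C_10 = (1/(k+1)) · C(2k, k) = (1/11) · C(20, 10) = (1/11) · 184756 = 16796.
σ^{2k} = (σ²)^k = (32/12)^10 = 1073741824/59049.

Therefore m_{20} = σ^{20} · C_10 = (1073741824/59049) · 16796 = 18034567675904/59049.


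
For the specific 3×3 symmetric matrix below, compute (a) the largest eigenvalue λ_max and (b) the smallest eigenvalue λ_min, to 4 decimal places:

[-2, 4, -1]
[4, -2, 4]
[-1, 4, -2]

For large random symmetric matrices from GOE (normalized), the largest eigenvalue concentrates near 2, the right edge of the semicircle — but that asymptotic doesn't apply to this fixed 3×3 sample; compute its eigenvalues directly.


Since M is real symmetric, all three eigenvalues are real; they are the roots of det(λI − M) = λ³ − (tr M) λ² + s λ − det M, where s is the sum of the principal 2×2 minors.
tr M = -2 + (-2) + (-2) = -6.
s = ((-2)·(-2) − 4²) + ((-2)·(-2) − (-1)²) + ((-2)·(-2) − 4²) = -12 + 3 + (-12) = -21.
det M (expand along row 1) = (-2)·(-12) − 4·(-4) + (-1)·14 = 26.
Characteristic polynomial: λ³ + 6λ² − 21λ − 26 = 0.
Substitute λ = y + (tr M)/3 = y − 2.000000 to remove the quadratic term: y³ + p·y + q = 0 with p = s − (tr M)²/3 = -33.000000 and q = −2(tr M)³/27 + (tr M)·s/3 − det M = 32.000000.
Three real roots ⇒ use the trigonometric (Viète) form: r = 2√(−p/3) = 6.633250, φ = arccos(3q/(p·r)) = arccos(-0.438562) = 2.024794 rad.
y_k = r·cos(φ/3 − 2πk/3) for k = 0, 1, 2 gives y = 5.178908, 1.000000, -6.178908.
λ_k = y_k − 2.000000 gives λ = 3.1789, -1.0000, -8.1789 (check: the sum is -6.0000 = tr M).

Hence λ_max = 3.1789 and λ_min = -8.1789.


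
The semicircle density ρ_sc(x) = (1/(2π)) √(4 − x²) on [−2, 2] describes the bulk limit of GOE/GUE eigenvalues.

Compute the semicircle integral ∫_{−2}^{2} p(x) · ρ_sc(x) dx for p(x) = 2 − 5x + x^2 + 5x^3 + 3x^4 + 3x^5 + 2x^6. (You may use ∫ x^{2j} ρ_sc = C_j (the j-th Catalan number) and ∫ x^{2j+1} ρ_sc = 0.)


Write p(x) = Σ a_i x^i, split into monomials and integrate each against ρ_sc separately.
Using ∫ x^{2j} ρ_sc = C_j = (1/(j+1)) C(2j, j) (Catalan numbers) and ∫ x^{2j+1} ρ_sc = 0 (odd monomials vanish by symmetry):
  i = 0 (even): a_0 · C_{0} = 2 · 1 = 2
  i = 1 (odd): ∫ x^1 ρ_sc = 0 (vanishes)
  i = 2 (even): a_2 · C_{1} = 1 · 1 = 1
  i = 3 (odd): ∫ x^3 ρ_sc = 0 (vanishes)
  i = 4 (even): a_4 · C_{2} = 3 · 2 = 6
  i = 5 (odd): ∫ x^5 ρ_sc = 0 (vanishes)
  i = 6 (even): a_6 · C_{3} = 2 · 5 = 10

Summing the contributions: ∫_{−2}^{2} p(x) ρ_sc(x) dx = 2 + 1 + 6 + 10 = 19.


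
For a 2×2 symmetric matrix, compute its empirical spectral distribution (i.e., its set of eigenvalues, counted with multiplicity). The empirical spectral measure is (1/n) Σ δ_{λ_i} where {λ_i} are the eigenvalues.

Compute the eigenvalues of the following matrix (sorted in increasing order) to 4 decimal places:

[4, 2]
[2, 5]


Since M is real symmetric, both eigenvalues are real; they are the roots of det(λI − M) = λ² − (tr M) λ + det M.
tr M = 4 + 5 = 9.
det M = 4·5 − 2² = 20 − 4 = 16.
Characteristic polynomial: λ² − 9λ + 16 = 0.
Discriminant Δ = (tr M)² − 4·det M = 81 − 64 = 17; √Δ = 4.123106.
λ = (tr M ± √Δ)/2 = (9 ± 4.123106)/2, giving (tr M − √Δ)/2 = 2.4384 and (tr M + √Δ)/2 = 6.5616.

Eigenvalues sorted in increasing order: [2.4384, 6.5616].


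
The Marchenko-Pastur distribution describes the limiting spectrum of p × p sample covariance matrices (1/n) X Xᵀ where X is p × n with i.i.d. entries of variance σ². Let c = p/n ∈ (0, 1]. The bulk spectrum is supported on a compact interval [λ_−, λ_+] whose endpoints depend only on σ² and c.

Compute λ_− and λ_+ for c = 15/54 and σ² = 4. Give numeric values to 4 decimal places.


c = 15/54 = 0.277778; √c = 0.527046.
λ_− = σ² (1 − √c)² = 4 · (1 − 0.527046)² = 4 · (0.472954)² = 0.894741.
λ_+ = σ² (1 + √c)² = 4 · (1 + 0.527046)² = 4 · (1.527046)² = 9.327481.

Rounded to 4 decimal places: λ_− ≈ 0.8947, λ_+ ≈ 9.3275.


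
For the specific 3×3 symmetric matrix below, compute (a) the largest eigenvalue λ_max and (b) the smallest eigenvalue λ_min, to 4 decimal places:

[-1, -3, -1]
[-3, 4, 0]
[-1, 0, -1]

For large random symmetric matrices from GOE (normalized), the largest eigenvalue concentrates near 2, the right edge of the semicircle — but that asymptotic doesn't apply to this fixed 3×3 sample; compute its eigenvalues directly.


Since M is real symmetric, all three eigenvalues are real; they are the roots of det(λI − M) = λ³ − (tr M) λ² + s λ − det M, where s is the sum of the principal 2×2 minors.
tr M = -1 + 4 + (-1) = 2.
s = ((-1)·4 − (-3)²) + ((-1)·(-1) − (-1)²) + (4·(-1) − 0²) = -13 + 0 + (-4) = -17.
det M (expand along row 1) = (-1)·(-4) − (-3)·3 + (-1)·4 = 9.
Characteristic polynomial: λ³ − 2λ² − 17λ − 9 = 0.
Substitute λ = y + (tr M)/3 = y + 0.666667 to remove the quadratic term: y³ + p·y + q = 0 with p = s − (tr M)²/3 = -18.333333 and q = −2(tr M)³/27 + (tr M)·s/3 − det M = -20.925926.
Three real roots ⇒ use the trigonometric (Viète) form: r = 2√(−p/3) = 4.944132, φ = arccos(3q/(p·r)) = arccos(0.692587) = 0.805727 rad.
y_k = r·cos(φ/3 − 2πk/3) for k = 0, 1, 2 gives y = 4.766884, -1.247246, -3.519639.
λ_k = y_k + 0.666667 gives λ = 5.4336, -0.5806, -2.8530 (check: the sum is 2.0000 = tr M).

Hence λ_max = 5.4336 and λ_min = -2.8530.
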